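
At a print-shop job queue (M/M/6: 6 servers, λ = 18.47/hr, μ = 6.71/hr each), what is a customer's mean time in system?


a = 2.7526; ρ = 0.4588; P₀ = 0.063123
Lq = P₀·a^c·ρ/(c!(1−ρ)²) = 0.05972
Wq = Lq/λ = 0.05972/18.47 = 0.003234 hr
W = Wq + 1/μ = 0.003234 + 0.14903 = 0.15226 hr

Final: 0.15226 hr


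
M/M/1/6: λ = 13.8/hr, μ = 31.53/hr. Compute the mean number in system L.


ρ = 13.8/31.53 = 0.4377
L = ρ[1 − (K+1)ρ^K + Kρ^(K+1)] / [(1−ρ)(1−ρ^(K+1))]
Numerator: 0.4377·(1 − 7·0.007030 + 6·0.003077) = 0.424221
Denominator: (0.5623)·(0.996923) = 0.560592
L = 0.424221/0.560592 = 0.7567

Final: 0.7567


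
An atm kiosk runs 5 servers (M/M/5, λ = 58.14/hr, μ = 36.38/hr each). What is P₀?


a = λ/μ = 58.14/36.38 = 1.5981; ρ = a/c = 0.3196
Σ_{k=0}^{4} a^k/k! (terms k=0..4) = 1.00000 + 1.59813 + 1.27701 + 0.68028 + 0.27179 = 4.82721
Tail: a^5/(5!(1−ρ)) = 10.42465/(120·0.6804) = 0.12768
P₀ = 1/(4.82721 + 0.12768) = 1/4.95489 = 0.201821

Final: 0.201821


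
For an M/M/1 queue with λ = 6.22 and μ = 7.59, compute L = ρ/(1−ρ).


ρ = λ/μ = 6.22/7.59 = 0.8195
L = ρ/(1−ρ) = 0.8195/(1 − 0.8195) = 0.8195/0.1805 = 4.5401

Final: 4.5401


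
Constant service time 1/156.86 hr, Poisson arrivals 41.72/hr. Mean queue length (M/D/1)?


ρ = 41.72/156.86 = 0.2660
M/D/1: Lq = ρ²/(2(1−ρ)) = 0.07074/(2·0.7340) = 0.04819

Final: 0.04819


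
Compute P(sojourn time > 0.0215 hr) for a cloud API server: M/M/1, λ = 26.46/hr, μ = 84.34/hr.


W ~ Exponential(μ−λ) for M/M/1.
μ − λ = 84.34 − 26.46 = 57.8800
P(W > t) = e^{−(μ−λ)t} = e^{−1.2444} = 0.288108

Final: 0.288108


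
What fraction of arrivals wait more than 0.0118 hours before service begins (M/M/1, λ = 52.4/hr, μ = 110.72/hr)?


ρ = 52.4/110.72 = 0.4733
P(Wq > t) = ρ·e^{−(μ−λ)t} = 0.4733·e^{−0.6882}
= 0.4733·0.502492 = 0.237812

Final: 0.237812


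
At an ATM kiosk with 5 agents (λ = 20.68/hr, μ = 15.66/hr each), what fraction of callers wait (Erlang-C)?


a = λ/μ = 1.3206; ρ = a/5 = 0.2641
P₀ = 0.266772 (from M/M/c formula)
C(c,a) = [a^c/(c!(1−ρ))]·P₀ = [4.01600/(120·0.7359)]·0.266772
= 0.04548·0.266772 = 0.012132

Final: 0.012132


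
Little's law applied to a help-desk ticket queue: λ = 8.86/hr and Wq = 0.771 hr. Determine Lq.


Lq = λWq = 8.86·0.771 = 6.8311

Final: 6.8311


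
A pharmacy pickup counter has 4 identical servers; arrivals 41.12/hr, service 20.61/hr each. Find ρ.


ρ = λ/(cμ) = 41.12/(4·20.61) = 41.12/82.44 = 0.4988

Final: 0.4988


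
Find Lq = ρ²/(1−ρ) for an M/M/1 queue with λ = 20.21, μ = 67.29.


ρ = 20.21/67.29 = 0.3003
Lq = ρ²/(1−ρ) = 0.09021/0.6997 = 0.1289

Final: 0.1289


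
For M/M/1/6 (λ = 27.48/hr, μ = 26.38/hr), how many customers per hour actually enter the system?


ρ = 1.0417; P_K = (1−ρ)ρ^6/(1−ρ^7) = 0.160946
λ_eff = λ(1 − P_K) = 27.48·(1 − 0.160946) = 27.48·0.839054 = 23.0572 /hr

Final: 23.0572 /hr


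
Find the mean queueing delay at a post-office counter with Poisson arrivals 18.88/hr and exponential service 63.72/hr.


ρ = 18.88/63.72 = 0.2963
Wq = ρ/(μ−λ) = 0.2963/(63.72 − 18.88) = 0.2963/44.84 = 0.006608 hr

Final: 0.006608 hr


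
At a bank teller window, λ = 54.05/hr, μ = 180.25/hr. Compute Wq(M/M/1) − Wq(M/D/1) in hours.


ρ = 54.05/180.25 = 0.2999
Wq(M/M/1) = ρ/(μ−λ) = 0.2999/126.20 = 0.002376 hr
Wq(M/D/1) = ρ/(2(μ−λ)) = 0.001188 hr
Savings = 0.002376 − 0.001188 = 0.001188 hr

Final: 0.001188 hr


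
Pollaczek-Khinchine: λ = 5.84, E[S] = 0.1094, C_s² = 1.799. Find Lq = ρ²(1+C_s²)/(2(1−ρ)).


ρ = λ·E[S] = 5.84·0.1094 = 0.6389
Lq = ρ²(1+C_s²)/(2(1−ρ)) = 0.4082·(1+1.799)/(2·0.3611)
= 0.4082·2.7990/0.7222 = 1.58198

Final: 1.58198


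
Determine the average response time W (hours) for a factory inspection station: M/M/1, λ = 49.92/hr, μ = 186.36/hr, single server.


W = 1/(μ−λ) = 1/(186.36 − 49.92) = 1/136.44 = 0.007329 hr

Final: 0.007329 hr


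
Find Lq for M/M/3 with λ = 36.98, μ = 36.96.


a = λ/μ = 1.0005; ρ = a/3 = 0.3335
P₀ = 0.363431
Lq = P₀·a^c·ρ / (c!·(1−ρ)²) = 0.363431·1.00162·0.3335/(6·0.44420)
= 0.04555

Final: 0.04555


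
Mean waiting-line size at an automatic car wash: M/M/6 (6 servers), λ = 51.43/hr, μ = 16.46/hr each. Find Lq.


a = λ/μ = 3.1245; ρ = a/6 = 0.5208
P₀ = 0.043030
Lq = P₀·a^c·ρ / (c!·(1−ρ)²) = 0.043030·930.50811·0.5208/(720·0.22967)
= 0.12609

Final: 0.12609


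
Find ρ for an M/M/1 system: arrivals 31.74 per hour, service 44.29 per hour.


ρ = λ/μ = 31.74/44.29 = 0.7166

Final: 0.7166


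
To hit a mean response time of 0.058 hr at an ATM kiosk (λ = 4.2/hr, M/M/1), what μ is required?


W = 1/(μ−λ) ⇒ μ − λ = 1/W = 1/0.058 = 17.2414
μ = λ + 1/W = 4.2 + 17.2414 = 21.4414 per hr

Final: 21.4414 /hr


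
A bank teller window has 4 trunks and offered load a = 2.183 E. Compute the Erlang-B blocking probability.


B(c,a) = (a^c/c!) / Σ_{k=0}^{c} a^k/k!
a^4/4! = 0.946245
Σ terms (k=0..4): 1.00000 + 2.18300 + 2.38274 + 1.73384 + 0.94625 = 8.245833
B = 0.946245/8.245833 = 0.114754

Final: 0.114754


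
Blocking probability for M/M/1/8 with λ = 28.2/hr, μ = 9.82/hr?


ρ = λ/μ = 28.2/9.82 = 2.8717
P_K = (1−ρ)ρ^K/(1−ρ^(K+1)) = (-1.8717·4624.885277)/(1 − 13281.238779)
= -8656.353502/-13280.238779 = 0.651822

Final: 0.651822


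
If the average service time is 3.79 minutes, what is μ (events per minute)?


μ = 1/(service time) in consistent units.
1 minute = 1 min, so μ = 1/3.79 = 0.2639 per minute

Final: 0.2639 /min


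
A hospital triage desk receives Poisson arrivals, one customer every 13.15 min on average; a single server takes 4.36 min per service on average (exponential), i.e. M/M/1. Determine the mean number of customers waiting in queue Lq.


λ = 60/13.15 = 4.5627 /hr
μ = 60/4.36 = 13.7615 /hr
ρ = λ/μ = 4.5627/13.7615 = 0.3316
Lq = ρ²/(1−ρ) = 0.1099/0.6684 = 0.1645

Final: 0.1645


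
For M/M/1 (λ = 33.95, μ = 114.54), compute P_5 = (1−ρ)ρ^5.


ρ = 33.95/114.54 = 0.2964
P_n = (1−ρ)·ρ^n = (1 − 0.2964)·0.2964^5 = 0.7036·0.002288 = 0.001610

Final: 0.001610


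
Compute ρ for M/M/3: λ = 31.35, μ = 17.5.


ρ = λ/(cμ) = 31.35/(3·17.5) = 31.35/52.50 = 0.5971

Final: 0.5971


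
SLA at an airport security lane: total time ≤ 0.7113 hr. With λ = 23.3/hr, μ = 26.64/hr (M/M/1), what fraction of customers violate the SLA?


W ~ Exponential(μ−λ) for M/M/1.
μ − λ = 26.64 − 23.3 = 3.3400
P(W > t) = e^{−(μ−λ)t} = e^{−2.3757} = 0.092945

Final: 0.092945


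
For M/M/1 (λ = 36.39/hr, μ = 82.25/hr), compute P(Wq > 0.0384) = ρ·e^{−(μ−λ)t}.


ρ = 36.39/82.25 = 0.4424
P(Wq > t) = ρ·e^{−(μ−λ)t} = 0.4424·e^{−1.7610}
= 0.4424·0.171869 = 0.076040

Final: 0.076040


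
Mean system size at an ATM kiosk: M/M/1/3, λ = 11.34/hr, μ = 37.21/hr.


ρ = 11.34/37.21 = 0.3048
L = ρ[1 − (K+1)ρ^K + Kρ^(K+1)] / [(1−ρ)(1−ρ^(K+1))]
Numerator: 0.3048·(1 − 4·0.028305 + 3·0.008626) = 0.278139
Denominator: (0.6952)·(0.991374) = 0.689246
L = 0.278139/0.689246 = 0.4035

Final: 0.4035


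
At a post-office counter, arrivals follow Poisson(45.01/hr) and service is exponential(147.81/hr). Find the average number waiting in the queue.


ρ = 45.01/147.81 = 0.3045
Lq = ρ²/(1−ρ) = 0.09273/0.6955 = 0.1333

Final: 0.1333


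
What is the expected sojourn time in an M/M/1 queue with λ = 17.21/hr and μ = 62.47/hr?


W = 1/(μ−λ) = 1/(62.47 − 17.21) = 1/45.26 = 0.02209 hr

Final: 0.02209 hr


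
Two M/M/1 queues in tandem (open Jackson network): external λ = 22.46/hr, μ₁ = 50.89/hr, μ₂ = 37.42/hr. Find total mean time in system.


Each node sees arrival rate λ = 22.46/hr (tandem ⇒ throughput preserved).
W₁ = 1/(μ₁−λ) = 1/(50.89−22.46) = 0.03517 hr
W₂ = 1/(μ₂−λ) = 1/(37.42−22.46) = 0.06684 hr
W_total = W₁ + W₂ = 0.03517 + 0.06684 = 0.10202 hr

Final: 0.10202 hr


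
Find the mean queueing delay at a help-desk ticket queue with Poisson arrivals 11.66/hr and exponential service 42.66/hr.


ρ = 11.66/42.66 = 0.2733
Wq = ρ/(μ−λ) = 0.2733/(42.66 − 11.66) = 0.2733/31.00 = 0.008817 hr

Final: 0.008817 hr


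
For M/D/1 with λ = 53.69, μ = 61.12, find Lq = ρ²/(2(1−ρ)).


ρ = 53.69/61.12 = 0.8784
M/D/1: Lq = ρ²/(2(1−ρ)) = 0.7716/(2·0.1216) = 3.17384

Final: 3.17384


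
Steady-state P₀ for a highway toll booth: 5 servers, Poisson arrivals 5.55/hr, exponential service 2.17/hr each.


a = λ/μ = 5.55/2.17 = 2.5576; ρ = a/c = 0.5115
Σ_{k=0}^{4} a^k/k! (terms k=0..4) = 1.00000 + 2.55760 + 3.27067 + 2.78836 + 1.78288 = 11.39951
Tail: a^5/(5!(1−ρ)) = 109.43752/(120·0.4885) = 1.86698
P₀ = 1/(11.39951 + 1.86698) = 1/13.26648 = 0.075378

Final: 0.075378


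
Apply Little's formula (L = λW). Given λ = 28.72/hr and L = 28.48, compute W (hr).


W = L/λ = 28.48/28.72 = 0.9916 hr

Final: 0.9916 hr


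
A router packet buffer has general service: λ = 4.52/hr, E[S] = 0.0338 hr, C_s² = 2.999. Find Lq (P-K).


ρ = λ·E[S] = 4.52·0.0338 = 0.1528
Lq = ρ²(1+C_s²)/(2(1−ρ)) = 0.02334·(1+2.999)/(2·0.8472)
= 0.02334·3.9990/1.6944 = 0.05509

Final: 0.05509


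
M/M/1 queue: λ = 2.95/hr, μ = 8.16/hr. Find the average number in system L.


ρ = λ/μ = 2.95/8.16 = 0.3615
L = ρ/(1−ρ) = 0.3615/(1 − 0.3615) = 0.3615/0.6385 = 0.5662

Final: 0.5662


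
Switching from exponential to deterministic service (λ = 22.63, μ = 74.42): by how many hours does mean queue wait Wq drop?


ρ = 22.63/74.42 = 0.3041
Wq(M/M/1) = ρ/(μ−λ) = 0.3041/51.79 = 0.005871 hr
Wq(M/D/1) = ρ/(2(μ−λ)) = 0.002936 hr
Savings = 0.005871 − 0.002936 = 0.002936 hr

Final: 0.002936 hr


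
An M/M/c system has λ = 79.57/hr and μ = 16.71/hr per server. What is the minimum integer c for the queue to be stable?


Stability requires cμ > λ ⇔ c > λ/μ.
λ/μ = 79.57/16.71 = 4.7618
Minimum integer c = ⌊4.7618⌋ + 1 = 5
Check: 5·16.71 = 83.55 > 79.57, while 4·16.71 = 66.84 ≤ 79.57

Final: 5 servers


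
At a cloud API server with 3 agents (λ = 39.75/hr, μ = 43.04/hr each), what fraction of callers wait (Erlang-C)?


a = λ/μ = 0.9236; ρ = a/3 = 0.3079
P₀ = 0.393743 (from M/M/c formula)
C(c,a) = [a^c/(c!(1−ρ))]·P₀ = [0.78776/(6·0.6921)]·0.393743
= 0.18969·0.393743 = 0.074689

Final: 0.074689


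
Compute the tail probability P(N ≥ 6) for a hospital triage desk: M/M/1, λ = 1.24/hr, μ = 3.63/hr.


ρ = 1.24/3.63 = 0.3416
P(N ≥ n) = ρ^n = 0.3416^6 = 0.001589

Final: 0.001589


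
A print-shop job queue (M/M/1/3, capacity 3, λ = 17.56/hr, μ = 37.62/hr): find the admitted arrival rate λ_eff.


ρ = 0.4668; P_K = (1−ρ)ρ^3/(1−ρ^4) = 0.056931
λ_eff = λ(1 − P_K) = 17.56·(1 − 0.056931) = 17.56·0.943069 = 16.5603 /hr

Final: 16.5603 /hr


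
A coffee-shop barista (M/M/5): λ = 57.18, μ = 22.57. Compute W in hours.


a = 2.5335; ρ = 0.5067; P₀ = 0.077326
Lq = P₀·a^c·ρ/(c!(1−ρ)²) = 0.14003
Wq = Lq/λ = 0.14003/57.18 = 0.002449 hr
W = Wq + 1/μ = 0.002449 + 0.04431 = 0.04676 hr

Final: 0.04676 hr


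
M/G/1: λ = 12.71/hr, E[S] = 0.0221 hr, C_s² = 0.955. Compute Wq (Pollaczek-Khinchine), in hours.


ρ = λ·E[S] = 12.71·0.0221 = 0.2809
E[S²] = E[S]²(1+C_s²) = 0.0221²·(1+0.955) = 0.0009548
Wq = λ·E[S²]/(2(1−ρ)) = 12.71·0.0009548/(2·0.7191) = 0.008438 hr

Final: 0.008438 hr


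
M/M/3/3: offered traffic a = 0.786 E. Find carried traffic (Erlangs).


B(3,0.786) = 0.037196 (Erlang-B)
Carried load = a(1 − B) = 0.786·(1 − 0.037196) = 0.786·0.962804 = 0.7568 E

Final: 0.7568 Erlangs


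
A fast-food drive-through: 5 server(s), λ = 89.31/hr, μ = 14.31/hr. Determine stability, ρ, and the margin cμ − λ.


Total capacity cμ = 5·14.31 = 71.55/hr
ρ = λ/(cμ) = 89.31/71.55 = 1.2482
Stable ⇔ ρ < 1: NO
Spare capacity = cμ − λ = 71.55 − 89.31 = -17.76/hr

Final: ρ = 1.2482; unstable; margin = -17.76/hr


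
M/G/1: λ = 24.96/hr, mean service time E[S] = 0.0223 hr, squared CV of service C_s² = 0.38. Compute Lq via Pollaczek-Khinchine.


ρ = λ·E[S] = 24.96·0.0223 = 0.5566
Lq = ρ²(1+C_s²)/(2(1−ρ)) = 0.3098·(1+0.38)/(2·0.4434)
= 0.3098·1.3800/0.8868 = 0.48213

Final: 0.48213


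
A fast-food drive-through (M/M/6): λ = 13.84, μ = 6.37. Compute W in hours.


a = 2.1727; ρ = 0.3621; P₀ = 0.113593
Lq = P₀·a^c·ρ/(c!(1−ρ)²) = 0.01477
Wq = Lq/λ = 0.01477/13.84 = 0.001067 hr
W = Wq + 1/μ = 0.001067 + 0.15699 = 0.15805 hr

Final: 0.15805 hr


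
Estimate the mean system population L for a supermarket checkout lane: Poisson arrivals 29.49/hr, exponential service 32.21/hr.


ρ = λ/μ = 29.49/32.21 = 0.9156
L = ρ/(1−ρ) = 0.9156/(1 − 0.9156) = 0.9156/0.08445 = 10.8419

Final: 10.8419


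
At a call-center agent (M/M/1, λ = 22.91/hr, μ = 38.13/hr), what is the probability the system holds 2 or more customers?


ρ = 22.91/38.13 = 0.6008
P(N ≥ n) = ρ^n = 0.6008^2 = 0.361008

Final: 0.361008


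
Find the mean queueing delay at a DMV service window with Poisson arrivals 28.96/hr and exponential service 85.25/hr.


ρ = 28.96/85.25 = 0.3397
Wq = ρ/(μ−λ) = 0.3397/(85.25 − 28.96) = 0.3397/56.29 = 0.006035 hr

Final: 0.006035 hr


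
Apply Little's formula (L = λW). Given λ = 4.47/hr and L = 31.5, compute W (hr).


W = L/λ = 31.5/4.47 = 7.0470 hr

Final: 7.0470 hr


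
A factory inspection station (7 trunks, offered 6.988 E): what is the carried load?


B(7,6.988) = 0.248128 (Erlang-B)
Carried load = a(1 − B) = 6.988·(1 − 0.248128) = 6.988·0.751872 = 5.2541 E

Final: 5.2541 Erlangs


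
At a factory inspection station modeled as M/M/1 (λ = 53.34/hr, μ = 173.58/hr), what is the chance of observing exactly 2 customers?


ρ = 53.34/173.58 = 0.3073
P_n = (1−ρ)·ρ^n = (1 − 0.3073)·0.3073^2 = 0.6927·0.094429 = 0.065412

Final: 0.065412


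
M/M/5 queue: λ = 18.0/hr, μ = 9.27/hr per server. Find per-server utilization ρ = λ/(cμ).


ρ = λ/(cμ) = 18.0/(5·9.27) = 18.0/46.35 = 0.3883

Final: 0.3883


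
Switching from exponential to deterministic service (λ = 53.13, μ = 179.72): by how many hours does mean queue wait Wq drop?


ρ = 53.13/179.72 = 0.2956
Wq(M/M/1) = ρ/(μ−λ) = 0.2956/126.59 = 0.002335 hr
Wq(M/D/1) = ρ/(2(μ−λ)) = 0.001168 hr
Savings = 0.002335 − 0.001168 = 0.001168 hr

Final: 0.001168 hr


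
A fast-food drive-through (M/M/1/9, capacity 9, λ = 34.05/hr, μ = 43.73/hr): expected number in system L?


ρ = 34.05/43.73 = 0.7786
L = ρ[1 − (K+1)ρ^K + Kρ^(K+1)] / [(1−ρ)(1−ρ^(K+1))]
Numerator: 0.7786·(1 − 10·0.105206 + 9·0.081917) = 0.533526
Denominator: (0.2214)·(0.918083) = 0.203225
L = 0.533526/0.203225 = 2.6253

Final: 2.6253


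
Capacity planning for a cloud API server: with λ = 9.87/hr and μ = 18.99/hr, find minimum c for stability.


Stability requires cμ > λ ⇔ c > λ/μ.
λ/μ = 9.87/18.99 = 0.5197
Minimum integer c = ⌊0.5197⌋ + 1 = 1
Check: 1·18.99 = 18.99 > 9.87, while 0·18.99 = 0.00 ≤ 9.87

Final: 1 servers


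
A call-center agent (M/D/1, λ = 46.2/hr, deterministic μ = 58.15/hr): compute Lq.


ρ = 46.2/58.15 = 0.7945
M/D/1: Lq = ρ²/(2(1−ρ)) = 0.6312/(2·0.2055) = 1.53581

Final: 1.53581


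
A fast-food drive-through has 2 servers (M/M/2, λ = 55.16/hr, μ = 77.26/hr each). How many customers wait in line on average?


a = λ/μ = 0.7140; ρ = a/2 = 0.3570
P₀ = 0.473865
Lq = P₀·a^c·ρ / (c!·(1−ρ)²) = 0.473865·0.50973·0.3570/(2·0.41348)
= 0.10427

Final: 0.10427


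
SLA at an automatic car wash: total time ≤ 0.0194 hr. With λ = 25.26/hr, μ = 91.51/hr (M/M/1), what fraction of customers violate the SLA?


W ~ Exponential(μ−λ) for M/M/1.
μ − λ = 91.51 − 25.26 = 66.2500
P(W > t) = e^{−(μ−λ)t} = e^{−1.2853} = 0.276581

Final: 0.276581


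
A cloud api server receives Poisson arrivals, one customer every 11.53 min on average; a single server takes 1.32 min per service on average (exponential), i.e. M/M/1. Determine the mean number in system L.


λ = 60/11.53 = 5.2038 /hr
μ = 60/1.32 = 45.4545 /hr
ρ = λ/μ = 5.2038/45.4545 = 0.1145
L = ρ/(1−ρ) = 0.1145/0.8855 = 0.1293

Final: 0.1293


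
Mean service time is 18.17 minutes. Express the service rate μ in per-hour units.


μ = 1/(service time) in consistent units.
1 hour = 60 min, so μ = 60/18.17 = 3.3021 per hour

Final: 3.3021 /hr


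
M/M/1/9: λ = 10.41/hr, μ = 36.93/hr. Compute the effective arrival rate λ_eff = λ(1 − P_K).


ρ = 0.2819; P_K = (1−ρ)ρ^9/(1−ρ^10) = 0.000008069
λ_eff = λ(1 − P_K) = 10.41·(1 − 0.000008069) = 10.41·0.999992 = 10.4099 /hr

Final: 10.4099 /hr


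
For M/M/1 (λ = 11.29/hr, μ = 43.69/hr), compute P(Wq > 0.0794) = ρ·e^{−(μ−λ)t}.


ρ = 11.29/43.69 = 0.2584
P(Wq > t) = ρ·e^{−(μ−λ)t} = 0.2584·e^{−2.5726}
= 0.2584·0.076340 = 0.019727

Final: 0.019727


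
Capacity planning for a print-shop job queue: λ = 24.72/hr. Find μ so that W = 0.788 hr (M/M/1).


W = 1/(μ−λ) ⇒ μ − λ = 1/W = 1/0.788 = 1.2690
μ = λ + 1/W = 24.72 + 1.2690 = 25.9890 per hr

Final: 25.9890 /hr


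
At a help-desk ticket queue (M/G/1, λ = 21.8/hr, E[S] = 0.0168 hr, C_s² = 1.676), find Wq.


ρ = λ·E[S] = 21.8·0.0168 = 0.3662
E[S²] = E[S]²(1+C_s²) = 0.0168²·(1+1.676) = 0.0007553
Wq = λ·E[S²]/(2(1−ρ)) = 21.8·0.0007553/(2·0.6338) = 0.01299 hr

Final: 0.01299 hr


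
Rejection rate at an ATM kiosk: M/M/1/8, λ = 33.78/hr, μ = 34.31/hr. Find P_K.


ρ = λ/μ = 33.78/34.31 = 0.9846
P_K = (1−ρ)ρ^K/(1−ρ^(K+1)) = (0.01545·0.882900)/(1 − 0.869261)
= 0.013638/0.130739 = 0.104319

Final: 0.104319


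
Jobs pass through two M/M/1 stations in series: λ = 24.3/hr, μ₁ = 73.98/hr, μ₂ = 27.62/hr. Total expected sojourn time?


Each node sees arrival rate λ = 24.3/hr (tandem ⇒ throughput preserved).
W₁ = 1/(μ₁−λ) = 1/(73.98−24.3) = 0.02013 hr
W₂ = 1/(μ₂−λ) = 1/(27.62−24.3) = 0.30120 hr
W_total = W₁ + W₂ = 0.02013 + 0.30120 = 0.32133 hr

Final: 0.32133 hr


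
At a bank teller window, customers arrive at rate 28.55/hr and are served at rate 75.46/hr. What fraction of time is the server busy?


ρ = λ/μ = 28.55/75.46 = 0.3783

Final: 0.3783


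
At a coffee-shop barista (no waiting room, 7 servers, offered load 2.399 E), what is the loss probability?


B(c,a) = (a^c/c!) / Σ_{k=0}^{c} a^k/k!
a^7/7! = 0.090736
Σ terms (k=0..7): 1.00000 + 2.39900 + 2.87760 + 2.30112 + 1.38010 + 0.66217 + 0.26476 + 0.09074 = 10.975484
B = 0.090736/10.975484 = 0.008267

Final: 0.008267


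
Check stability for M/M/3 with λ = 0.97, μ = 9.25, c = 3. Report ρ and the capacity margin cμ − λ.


Total capacity cμ = 3·9.25 = 27.75/hr
ρ = λ/(cμ) = 0.97/27.75 = 0.03495
Stable ⇔ ρ < 1: YES
Spare capacity = cμ − λ = 27.75 − 0.97 = 26.78/hr

Final: ρ = 0.03495; stable; margin = 26.78/hr


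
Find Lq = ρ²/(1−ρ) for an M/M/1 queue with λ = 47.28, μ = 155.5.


ρ = 47.28/155.5 = 0.3041
Lq = ρ²/(1−ρ) = 0.09245/0.6959 = 0.1328

Final: 0.1328


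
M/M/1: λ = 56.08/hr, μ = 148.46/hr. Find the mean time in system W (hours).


W = 1/(μ−λ) = 1/(148.46 − 56.08) = 1/92.38 = 0.01082 hr

Final: 0.01082 hr


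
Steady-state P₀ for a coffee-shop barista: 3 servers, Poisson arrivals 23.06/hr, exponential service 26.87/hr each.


a = λ/μ = 23.06/26.87 = 0.8582; ρ = a/c = 0.2861
Σ_{k=0}^{2} a^k/k! (terms k=0..2) = 1.00000 + 0.85821 + 0.36826 = 2.22647
Tail: a^3/(3!(1−ρ)) = 0.63208/(6·0.7139) = 0.14756
P₀ = 1/(2.22647 + 0.14756) = 1/2.37402 = 0.421226

Final: 0.421226


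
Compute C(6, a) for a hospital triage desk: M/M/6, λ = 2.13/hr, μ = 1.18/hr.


a = λ/μ = 1.8051; ρ = a/6 = 0.3008
P₀ = 0.164331 (from M/M/c formula)
C(c,a) = [a^c/(c!(1−ρ))]·P₀ = [34.59279/(720·0.6992)]·0.164331
= 0.06872·0.164331 = 0.011293

Final: 0.011293


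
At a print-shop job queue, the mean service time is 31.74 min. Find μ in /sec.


μ = 1/(service time) in consistent units.
1 second = 0.0166667 min, so μ = 0.0166667/31.74 = 0.0005251 per second

Final: 0.0005251 /sec


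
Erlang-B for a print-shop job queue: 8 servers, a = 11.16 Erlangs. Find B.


B(c,a) = (a^c/c!) / Σ_{k=0}^{c} a^k/k!
a^8/8! = 5967.508323
Σ terms (k=0..8): 1.00000 + 11.16000 + 62.27280 + 231.65482 + 646.31694 + 1442.57940 + 2683.19769 + 4277.78374 + 5967.50832 = 15323.473711
B = 5967.508323/15323.473711 = 0.389436

Final: 0.389436


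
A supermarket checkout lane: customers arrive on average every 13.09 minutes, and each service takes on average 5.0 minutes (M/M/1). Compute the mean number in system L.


λ = 60/13.09 = 4.5837 /hr
μ = 60/5.0 = 12.0000 /hr
ρ = λ/μ = 4.5837/12.0000 = 0.3820
L = ρ/(1−ρ) = 0.3820/0.6180 = 0.6180

Final: 0.6180


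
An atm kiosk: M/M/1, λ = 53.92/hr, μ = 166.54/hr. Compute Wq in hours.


ρ = 53.92/166.54 = 0.3238
Wq = ρ/(μ−λ) = 0.3238/(166.54 − 53.92) = 0.3238/112.62 = 0.002875 hr

Final: 0.002875 hr


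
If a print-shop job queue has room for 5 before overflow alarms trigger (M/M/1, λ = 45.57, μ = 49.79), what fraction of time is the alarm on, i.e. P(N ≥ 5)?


ρ = 45.57/49.79 = 0.9152
P(N ≥ n) = ρ^n = 0.9152^5 = 0.642221

Final: 0.642221


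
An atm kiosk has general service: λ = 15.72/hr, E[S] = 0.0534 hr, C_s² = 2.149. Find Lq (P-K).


ρ = λ·E[S] = 15.72·0.0534 = 0.8394
Lq = ρ²(1+C_s²)/(2(1−ρ)) = 0.7047·(1+2.149)/(2·0.1606)
= 0.7047·3.1490/0.3211 = 6.91058

Final: 6.91058


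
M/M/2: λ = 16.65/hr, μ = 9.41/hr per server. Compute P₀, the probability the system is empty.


a = λ/μ = 16.65/9.41 = 1.7694; ρ = a/c = 0.8847
Σ_{k=0}^{1} a^k/k! (terms k=0..1) = 1.00000 + 1.76939 = 2.76939
Tail: a^2/(2!(1−ρ)) = 3.13076/(2·0.1153) = 13.57623
P₀ = 1/(2.76939 + 13.57623) = 1/16.34562 = 0.061178

Final: 0.061178


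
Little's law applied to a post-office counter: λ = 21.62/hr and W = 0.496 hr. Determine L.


L = λW = 21.62·0.496 = 10.7235

Final: 10.7235


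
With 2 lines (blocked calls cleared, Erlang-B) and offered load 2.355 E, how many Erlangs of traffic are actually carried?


B(2,2.355) = 0.452514 (Erlang-B)
Carried load = a(1 − B) = 2.355·(1 − 0.452514) = 2.355·0.547486 = 1.2893 E

Final: 1.2893 Erlangs


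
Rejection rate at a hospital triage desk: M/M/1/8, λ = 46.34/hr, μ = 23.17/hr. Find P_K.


ρ = λ/μ = 46.34/23.17 = 2.0000
P_K = (1−ρ)ρ^K/(1−ρ^(K+1)) = (-1.0000·256.000000)/(1 − 512.000000)
= -256.000000/-511.000000 = 0.500978

Final: 0.500978


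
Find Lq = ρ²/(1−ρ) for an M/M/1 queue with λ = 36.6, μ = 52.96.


ρ = 36.6/52.96 = 0.6911
Lq = ρ²/(1−ρ) = 0.4776/0.3089 = 1.5461

Final: 1.5461


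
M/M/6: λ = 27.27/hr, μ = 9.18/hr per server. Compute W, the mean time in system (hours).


a = 2.9706; ρ = 0.4951; P₀ = 0.050469
Lq = P₀·a^c·ρ/(c!(1−ρ)²) = 0.09355
Wq = Lq/λ = 0.09355/27.27 = 0.003430 hr
W = Wq + 1/μ = 0.003430 + 0.10893 = 0.11236 hr

Final: 0.11236 hr


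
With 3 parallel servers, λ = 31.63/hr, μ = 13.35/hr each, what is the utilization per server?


ρ = λ/(cμ) = 31.63/(3·13.35) = 31.63/40.05 = 0.7898

Final: 0.7898


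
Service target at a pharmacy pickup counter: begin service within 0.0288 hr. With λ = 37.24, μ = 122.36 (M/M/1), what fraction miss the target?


ρ = 37.24/122.36 = 0.3043
P(Wq > t) = ρ·e^{−(μ−λ)t} = 0.3043·e^{−2.4515}
= 0.3043·0.086168 = 0.026225

Final: 0.026225


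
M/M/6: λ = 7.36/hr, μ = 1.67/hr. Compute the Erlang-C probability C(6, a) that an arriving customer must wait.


a = λ/μ = 4.4072; ρ = a/6 = 0.7345
P₀ = 0.010278 (from M/M/c formula)
C(c,a) = [a^c/(c!(1−ρ))]·P₀ = [7327.70638/(720·0.2655)]·0.010278
= 38.33731·0.010278 = 0.394019

Final: 0.394019


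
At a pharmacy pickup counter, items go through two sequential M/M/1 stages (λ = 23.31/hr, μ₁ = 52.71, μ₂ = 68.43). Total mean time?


Each node sees arrival rate λ = 23.31/hr (tandem ⇒ throughput preserved).
W₁ = 1/(μ₁−λ) = 1/(52.71−23.31) = 0.03401 hr
W₂ = 1/(μ₂−λ) = 1/(68.43−23.31) = 0.02216 hr
W_total = W₁ + W₂ = 0.03401 + 0.02216 = 0.05618 hr

Final: 0.05618 hr


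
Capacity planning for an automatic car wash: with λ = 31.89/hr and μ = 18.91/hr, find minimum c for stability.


Stability requires cμ > λ ⇔ c > λ/μ.
λ/μ = 31.89/18.91 = 1.6864
Minimum integer c = ⌊1.6864⌋ + 1 = 2
Check: 2·18.91 = 37.82 > 31.89, while 1·18.91 = 18.91 ≤ 31.89

Final: 2 servers


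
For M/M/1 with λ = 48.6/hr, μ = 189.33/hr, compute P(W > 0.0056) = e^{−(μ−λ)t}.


W ~ Exponential(μ−λ) for M/M/1.
μ − λ = 189.33 − 48.6 = 140.7300
P(W > t) = e^{−(μ−λ)t} = e^{−0.7881} = 0.454713

Final: 0.454713


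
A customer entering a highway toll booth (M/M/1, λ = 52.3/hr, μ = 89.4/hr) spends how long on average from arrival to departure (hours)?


W = 1/(μ−λ) = 1/(89.4 − 52.3) = 1/37.10 = 0.02695 hr

Final: 0.02695 hr


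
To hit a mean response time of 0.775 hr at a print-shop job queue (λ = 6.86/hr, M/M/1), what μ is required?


W = 1/(μ−λ) ⇒ μ − λ = 1/W = 1/0.775 = 1.2903
μ = λ + 1/W = 6.86 + 1.2903 = 8.1503 per hr

Final: 8.1503 /hr


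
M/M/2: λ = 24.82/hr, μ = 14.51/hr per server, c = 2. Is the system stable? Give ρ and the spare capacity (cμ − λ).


Total capacity cμ = 2·14.51 = 29.02/hr
ρ = λ/(cμ) = 24.82/29.02 = 0.8553
Stable ⇔ ρ < 1: YES
Spare capacity = cμ − λ = 29.02 − 24.82 = 4.20/hr

Final: ρ = 0.8553; stable; margin = 4.20/hr


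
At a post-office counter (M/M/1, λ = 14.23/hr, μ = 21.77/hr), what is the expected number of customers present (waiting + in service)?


ρ = λ/μ = 14.23/21.77 = 0.6537
L = ρ/(1−ρ) = 0.6537/(1 − 0.6537) = 0.6537/0.3463 = 1.8873

Final: 1.8873


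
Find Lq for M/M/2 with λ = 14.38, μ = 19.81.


a = λ/μ = 0.7259; ρ = a/2 = 0.3629
P₀ = 0.467407
Lq = P₀·a^c·ρ / (c!·(1−ρ)²) = 0.467407·0.52693·0.3629/(2·0.40584)
= 0.11013

Final: 0.11013


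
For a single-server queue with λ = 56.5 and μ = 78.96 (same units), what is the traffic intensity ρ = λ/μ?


ρ = λ/μ = 56.5/78.96 = 0.7156

Final: 0.7156


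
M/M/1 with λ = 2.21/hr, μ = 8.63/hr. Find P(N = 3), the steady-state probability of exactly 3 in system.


ρ = 2.21/8.63 = 0.2561
P_n = (1−ρ)·ρ^n = (1 − 0.2561)·0.2561^3 = 0.7439·0.016794 = 0.012493

Final: 0.012493


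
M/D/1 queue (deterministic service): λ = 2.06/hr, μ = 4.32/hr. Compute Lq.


ρ = 2.06/4.32 = 0.4769
M/D/1: Lq = ρ²/(2(1−ρ)) = 0.2274/(2·0.5231) = 0.21733

Final: 0.21733


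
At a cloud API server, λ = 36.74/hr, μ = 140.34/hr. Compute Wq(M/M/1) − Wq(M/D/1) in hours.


ρ = 36.74/140.34 = 0.2618
Wq(M/M/1) = ρ/(μ−λ) = 0.2618/103.60 = 0.002527 hr
Wq(M/D/1) = ρ/(2(μ−λ)) = 0.001263 hr
Savings = 0.002527 − 0.001263 = 0.001263 hr

Final: 0.001263 hr


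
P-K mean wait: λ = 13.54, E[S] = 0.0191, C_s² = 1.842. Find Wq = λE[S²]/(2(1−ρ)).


ρ = λ·E[S] = 13.54·0.0191 = 0.2586
E[S²] = E[S]²(1+C_s²) = 0.0191²·(1+1.842) = 0.001037
Wq = λ·E[S²]/(2(1−ρ)) = 13.54·0.001037/(2·0.7414) = 0.009467 hr

Final: 0.009467 hr


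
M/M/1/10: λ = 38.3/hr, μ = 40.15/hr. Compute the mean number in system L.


ρ = 38.3/40.15 = 0.9539
L = ρ[1 − (K+1)ρ^K + Kρ^(K+1)] / [(1−ρ)(1−ρ^(K+1))]
Numerator: 0.9539·(1 − 11·0.623925 + 10·0.595176) = 0.084506
Denominator: (0.04608)·(0.404824) = 0.018653
L = 0.084506/0.018653 = 4.5304

Final: 4.5304


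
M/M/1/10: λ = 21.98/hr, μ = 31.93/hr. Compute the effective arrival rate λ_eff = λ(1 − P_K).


ρ = 0.6884; P_K = (1−ρ)ρ^10/(1−ρ^11) = 0.007570
λ_eff = λ(1 − P_K) = 21.98·(1 − 0.007570) = 21.98·0.992430 = 21.8136 /hr

Final: 21.8136 /hr


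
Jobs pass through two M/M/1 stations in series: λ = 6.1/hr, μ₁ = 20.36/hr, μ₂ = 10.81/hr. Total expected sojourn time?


Each node sees arrival rate λ = 6.1/hr (tandem ⇒ throughput preserved).
W₁ = 1/(μ₁−λ) = 1/(20.36−6.1) = 0.07013 hr
W₂ = 1/(μ₂−λ) = 1/(10.81−6.1) = 0.21231 hr
W_total = W₁ + W₂ = 0.07013 + 0.21231 = 0.28244 hr

Final: 0.28244 hr


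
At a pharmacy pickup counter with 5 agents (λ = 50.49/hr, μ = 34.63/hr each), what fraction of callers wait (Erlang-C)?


a = λ/μ = 1.4580; ρ = a/5 = 0.2916
P₀ = 0.232387 (from M/M/c formula)
C(c,a) = [a^c/(c!(1−ρ))]·P₀ = [6.58816/(120·0.7084)]·0.232387
= 0.07750·0.232387 = 0.018010

Final: 0.018010


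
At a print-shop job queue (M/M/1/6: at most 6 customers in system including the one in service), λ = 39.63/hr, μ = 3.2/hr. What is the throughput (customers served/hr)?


ρ = 12.3844; P_K = (1−ρ)ρ^6/(1−ρ^7) = 0.919253
λ_eff = λ(1 − P_K) = 39.63·(1 − 0.919253) = 39.63·0.080747 = 3.2000 /hr

Final: 3.2000 /hr


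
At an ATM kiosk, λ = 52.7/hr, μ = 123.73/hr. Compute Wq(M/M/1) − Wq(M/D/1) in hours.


ρ = 52.7/123.73 = 0.4259
Wq(M/M/1) = ρ/(μ−λ) = 0.4259/71.03 = 0.005996 hr
Wq(M/D/1) = ρ/(2(μ−λ)) = 0.002998 hr
Savings = 0.005996 − 0.002998 = 0.002998 hr

Final: 0.002998 hr


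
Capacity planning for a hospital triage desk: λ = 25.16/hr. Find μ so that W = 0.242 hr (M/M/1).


W = 1/(μ−λ) ⇒ μ − λ = 1/W = 1/0.242 = 4.1322
μ = λ + 1/W = 25.16 + 4.1322 = 29.2922 per hr

Final: 29.2922 /hr


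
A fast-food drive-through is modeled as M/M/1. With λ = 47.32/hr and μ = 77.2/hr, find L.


ρ = λ/μ = 47.32/77.2 = 0.6130
L = ρ/(1−ρ) = 0.6130/(1 − 0.6130) = 0.6130/0.3870 = 1.5837

Final: 1.5837


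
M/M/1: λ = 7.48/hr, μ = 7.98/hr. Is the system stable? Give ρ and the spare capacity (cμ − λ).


Total capacity cμ = 1·7.98 = 7.98/hr
ρ = λ/(cμ) = 7.48/7.98 = 0.9373
Stable ⇔ ρ < 1: YES
Spare capacity = cμ − λ = 7.98 − 7.48 = 0.50/hr

Final: ρ = 0.9373; stable; margin = 0.50/hr


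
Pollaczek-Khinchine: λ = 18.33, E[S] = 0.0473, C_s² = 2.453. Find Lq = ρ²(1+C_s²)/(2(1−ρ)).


ρ = λ·E[S] = 18.33·0.0473 = 0.8670
Lq = ρ²(1+C_s²)/(2(1−ρ)) = 0.7517·(1+2.453)/(2·0.1330)
= 0.7517·3.4530/0.2660 = 9.75869

Final: 9.75869


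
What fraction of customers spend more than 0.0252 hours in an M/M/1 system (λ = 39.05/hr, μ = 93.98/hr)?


W ~ Exponential(μ−λ) for M/M/1.
μ − λ = 93.98 − 39.05 = 54.9300
P(W > t) = e^{−(μ−λ)t} = e^{−1.3842} = 0.250515

Final: 0.250515


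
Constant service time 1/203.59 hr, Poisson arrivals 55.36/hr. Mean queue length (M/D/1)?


ρ = 55.36/203.59 = 0.2719
M/D/1: Lq = ρ²/(2(1−ρ)) = 0.07394/(2·0.7281) = 0.05078

Final: 0.05078


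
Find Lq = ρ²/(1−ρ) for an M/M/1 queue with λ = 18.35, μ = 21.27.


ρ = 18.35/21.27 = 0.8627
Lq = ρ²/(1−ρ) = 0.7443/0.1373 = 5.4215

Final: 5.4215


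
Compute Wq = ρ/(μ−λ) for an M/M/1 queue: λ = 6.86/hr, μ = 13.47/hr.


ρ = 6.86/13.47 = 0.5093
Wq = ρ/(μ−λ) = 0.5093/(13.47 − 6.86) = 0.5093/6.61 = 0.07705 hr

Final: 0.07705 hr


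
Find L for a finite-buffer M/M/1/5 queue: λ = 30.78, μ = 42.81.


ρ = 30.78/42.81 = 0.7190
L = ρ[1 − (K+1)ρ^K + Kρ^(K+1)] / [(1−ρ)(1−ρ^(K+1))]
Numerator: 0.7190·(1 − 6·0.192140 + 5·0.138147) = 0.386742
Denominator: (0.2810)·(0.861853) = 0.242189
L = 0.386742/0.242189 = 1.5969

Final: 1.5969


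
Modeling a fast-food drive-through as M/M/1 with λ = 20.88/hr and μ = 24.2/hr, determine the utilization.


ρ = λ/μ = 20.88/24.2 = 0.8628

Final: 0.8628


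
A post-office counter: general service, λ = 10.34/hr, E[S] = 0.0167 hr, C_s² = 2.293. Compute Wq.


ρ = λ·E[S] = 10.34·0.0167 = 0.1727
E[S²] = E[S]²(1+C_s²) = 0.0167²·(1+2.293) = 0.0009184
Wq = λ·E[S²]/(2(1−ρ)) = 10.34·0.0009184/(2·0.8273) = 0.005739 hr

Final: 0.005739 hr


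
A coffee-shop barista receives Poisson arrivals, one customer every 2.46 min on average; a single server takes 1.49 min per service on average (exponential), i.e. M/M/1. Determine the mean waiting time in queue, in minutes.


λ = 60/2.46 = 24.3902 /hr
μ = 60/1.49 = 40.2685 /hr
ρ = λ/μ = 24.3902/40.2685 = 0.6057
Wq = ρ/(μ−λ) = 0.6057/(40.2685−24.3902) = 0.03815 hr
In minutes: 0.03815·60 = 2.289 min

Final: 2.289 min


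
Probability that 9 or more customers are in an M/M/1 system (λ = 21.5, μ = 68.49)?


ρ = 21.5/68.49 = 0.3139
P(N ≥ n) = ρ^n = 0.3139^9 = 0.00002960

Final: 0.00002960


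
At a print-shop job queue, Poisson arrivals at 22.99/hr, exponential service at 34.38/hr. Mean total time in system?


W = 1/(μ−λ) = 1/(34.38 − 22.99) = 1/11.39 = 0.08780 hr

Final: 0.08780 hr


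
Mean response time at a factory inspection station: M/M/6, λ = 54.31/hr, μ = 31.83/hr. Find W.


a = 1.7063; ρ = 0.2844; P₀ = 0.181444
Lq = P₀·a^c·ρ/(c!(1−ρ)²) = 0.003453
Wq = Lq/λ = 0.003453/54.31 = 0.00006358 hr
W = Wq + 1/μ = 0.00006358 + 0.03142 = 0.03148 hr

Final: 0.03148 hr


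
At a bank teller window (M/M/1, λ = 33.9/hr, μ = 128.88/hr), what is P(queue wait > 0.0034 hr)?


ρ = 33.9/128.88 = 0.2630
P(Wq > t) = ρ·e^{−(μ−λ)t} = 0.2630·e^{−0.3229}
= 0.2630·0.724023 = 0.190444

Final: 0.190444


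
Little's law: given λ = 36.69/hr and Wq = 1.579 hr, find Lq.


Lq = λWq = 36.69·1.579 = 57.9335

Final: 57.9335


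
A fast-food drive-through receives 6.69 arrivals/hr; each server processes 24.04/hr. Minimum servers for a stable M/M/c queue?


Stability requires cμ > λ ⇔ c > λ/μ.
λ/μ = 6.69/24.04 = 0.2783
Minimum integer c = ⌊0.2783⌋ + 1 = 1
Check: 1·24.04 = 24.04 > 6.69, while 0·24.04 = 0.00 ≤ 6.69

Final: 1 servers


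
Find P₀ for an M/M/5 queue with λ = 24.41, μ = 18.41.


a = λ/μ = 24.41/18.41 = 1.3259; ρ = a/c = 0.2652
Σ_{k=0}^{4} a^k/k! (terms k=0..4) = 1.00000 + 1.32591 + 0.87902 + 0.38850 + 0.12878 = 3.72221
Tail: a^5/(5!(1−ρ)) = 4.09798/(120·0.7348) = 0.04647
P₀ = 1/(3.72221 + 0.04647) = 1/3.76868 = 0.265345

Final: 0.265345


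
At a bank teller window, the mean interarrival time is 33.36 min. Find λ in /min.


λ = 1/(interarrival time) in consistent units.
1 minute = 1 min, so λ = 1/33.36 = 0.02998 per minute

Final: 0.02998 /min


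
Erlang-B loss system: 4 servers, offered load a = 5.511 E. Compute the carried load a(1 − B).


B(4,5.511) = 0.436616 (Erlang-B)
Carried load = a(1 − B) = 5.511·(1 − 0.436616) = 5.511·0.563384 = 3.1048 E

Final: 3.1048 Erlangs


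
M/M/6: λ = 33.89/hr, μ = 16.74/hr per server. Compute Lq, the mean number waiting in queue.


a = λ/μ = 2.0245; ρ = a/6 = 0.3374
P₀ = 0.131851
Lq = P₀·a^c·ρ / (c!·(1−ρ)²) = 0.131851·68.84885·0.3374/(720·0.43902)
= 0.009690

Final: 0.009690


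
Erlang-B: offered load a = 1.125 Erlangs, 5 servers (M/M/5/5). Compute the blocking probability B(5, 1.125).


B(c,a) = (a^c/c!) / Σ_{k=0}^{c} a^k/k!
a^5/5! = 0.015017
Σ terms (k=0..5): 1.00000 + 1.12500 + 0.63281 + 0.23730 + 0.06674 + 0.01502 = 3.076876
B = 0.015017/3.076876 = 0.004881

Final: 0.004881


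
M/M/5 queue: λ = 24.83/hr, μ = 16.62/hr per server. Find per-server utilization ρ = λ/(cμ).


ρ = λ/(cμ) = 24.83/(5·16.62) = 24.83/83.10 = 0.2988

Final: 0.2988


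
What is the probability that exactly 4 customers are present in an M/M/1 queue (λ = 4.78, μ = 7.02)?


ρ = 4.78/7.02 = 0.6809
P_n = (1−ρ)·ρ^n = (1 − 0.6809)·0.6809^4 = 0.3191·0.214963 = 0.068592

Final: 0.068592


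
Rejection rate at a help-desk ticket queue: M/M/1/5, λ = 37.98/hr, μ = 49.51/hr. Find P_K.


ρ = λ/μ = 37.98/49.51 = 0.7671
P_K = (1−ρ)ρ^K/(1−ρ^(K+1)) = (0.2329·0.265650)/(1 − 0.203785)
= 0.061865/0.796215 = 0.077699

Final: 0.077699


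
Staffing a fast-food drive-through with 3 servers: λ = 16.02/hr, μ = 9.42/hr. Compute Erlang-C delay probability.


a = λ/μ = 1.7006; ρ = a/3 = 0.5669
P₀ = 0.165580 (from M/M/c formula)
C(c,a) = [a^c/(c!(1−ρ))]·P₀ = [4.91852/(6·0.4331)]·0.165580
= 1.89267·0.165580 = 0.313387

Final: 0.313387


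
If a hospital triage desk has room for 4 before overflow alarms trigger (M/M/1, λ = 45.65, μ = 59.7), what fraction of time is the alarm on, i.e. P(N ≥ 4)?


ρ = 45.65/59.7 = 0.7647
P(N ≥ n) = ρ^n = 0.7647^4 = 0.341874

Final: 0.341874


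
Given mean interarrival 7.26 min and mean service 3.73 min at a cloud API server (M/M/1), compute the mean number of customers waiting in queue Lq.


λ = 60/7.26 = 8.2645 /hr
μ = 60/3.73 = 16.0858 /hr
ρ = λ/μ = 8.2645/16.0858 = 0.5138
Lq = ρ²/(1−ρ) = 0.2640/0.4862 = 0.5429

Final: 0.5429


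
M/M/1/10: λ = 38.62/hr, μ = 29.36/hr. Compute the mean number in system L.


ρ = 38.62/29.36 = 1.3154
L = ρ[1 − (K+1)ρ^K + Kρ^(K+1)] / [(1−ρ)(1−ρ^(K+1))]
Numerator: 1.3154·(1 − 11·15.508228 + 10·20.399447) = 45.254804
Denominator: (-0.3154)·(-19.399447) = 6.118491
L = 45.254804/6.118491 = 7.3964

Final: 7.3964


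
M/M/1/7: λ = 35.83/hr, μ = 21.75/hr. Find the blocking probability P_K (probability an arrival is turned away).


ρ = λ/μ = 35.83/21.75 = 1.6474
P_K = (1−ρ)ρ^K/(1−ρ^(K+1)) = (-0.6474·32.924018)/(1 − 54.237589)
= -21.313571/-53.237589 = 0.400348

Final: 0.400348


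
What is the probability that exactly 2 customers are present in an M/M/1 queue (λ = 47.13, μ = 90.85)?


ρ = 47.13/90.85 = 0.5188
P_n = (1−ρ)·ρ^n = (1 − 0.5188)·0.5188^2 = 0.4812·0.269119 = 0.129509

Final: 0.129509


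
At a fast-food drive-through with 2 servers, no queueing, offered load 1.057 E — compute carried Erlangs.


B(2,1.057) = 0.213572 (Erlang-B)
Carried load = a(1 − B) = 1.057·(1 − 0.213572) = 1.057·0.786428 = 0.8313 E

Final: 0.8313 Erlangs


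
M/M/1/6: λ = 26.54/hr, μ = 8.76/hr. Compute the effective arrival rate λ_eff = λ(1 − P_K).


ρ = 3.0297; P_K = (1−ρ)ρ^6/(1−ρ^7) = 0.670218
λ_eff = λ(1 − P_K) = 26.54·(1 − 0.670218) = 26.54·0.329782 = 8.7524 /hr

Final: 8.7524 /hr


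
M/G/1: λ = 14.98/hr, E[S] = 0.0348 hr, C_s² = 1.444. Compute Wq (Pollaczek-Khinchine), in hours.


ρ = λ·E[S] = 14.98·0.0348 = 0.5213
E[S²] = E[S]²(1+C_s²) = 0.0348²·(1+1.444) = 0.002960
Wq = λ·E[S²]/(2(1−ρ)) = 14.98·0.002960/(2·0.4787) = 0.04631 hr

Final: 0.04631 hr


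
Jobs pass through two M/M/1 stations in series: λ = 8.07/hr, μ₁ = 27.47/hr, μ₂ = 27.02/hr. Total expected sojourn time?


Each node sees arrival rate λ = 8.07/hr (tandem ⇒ throughput preserved).
W₁ = 1/(μ₁−λ) = 1/(27.47−8.07) = 0.05155 hr
W₂ = 1/(μ₂−λ) = 1/(27.02−8.07) = 0.05277 hr
W_total = W₁ + W₂ = 0.05155 + 0.05277 = 0.10432 hr

Final: 0.10432 hr


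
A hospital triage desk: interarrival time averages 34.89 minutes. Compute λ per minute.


λ = 1/(interarrival time) in consistent units.
1 minute = 1 min, so λ = 1/34.89 = 0.02866 per minute

Final: 0.02866 /min


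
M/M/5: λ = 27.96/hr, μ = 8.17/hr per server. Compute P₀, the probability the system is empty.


a = λ/μ = 27.96/8.17 = 3.4223; ρ = a/c = 0.6845
Σ_{k=0}^{4} a^k/k! (terms k=0..4) = 1.00000 + 3.42228 + 5.85599 + 6.68027 + 5.71543 = 22.67397
Tail: a^5/(5!(1−ρ)) = 469.43509/(120·0.3155) = 12.39748
P₀ = 1/(22.67397 + 12.39748) = 1/35.07145 = 0.028513

Final: 0.028513


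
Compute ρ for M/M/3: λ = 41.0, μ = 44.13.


ρ = λ/(cμ) = 41.0/(3·44.13) = 41.0/132.39 = 0.3097

Final: 0.3097
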